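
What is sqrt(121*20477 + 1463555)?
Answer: 2*sqrt(985318) ≈ 1985.3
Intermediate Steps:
sqrt(121*20477 + 1463555) = sqrt(2477717 + 1463555) = sqrt(3941272) = 2*sqrt(985318)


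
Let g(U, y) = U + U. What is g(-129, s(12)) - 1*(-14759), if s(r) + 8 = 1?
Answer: 14501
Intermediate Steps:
s(r) = -7 (s(r) = -8 + 1 = -7)
g(U, y) = 2*U
g(-129, s(12)) - 1*(-14759) = 2*(-129) - 1*(-14759) = -258 + 14759 = 14501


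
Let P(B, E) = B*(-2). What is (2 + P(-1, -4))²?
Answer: 16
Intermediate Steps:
P(B, E) = -2*B
(2 + P(-1, -4))² = (2 - 2*(-1))² = (2 + 2)² = 4² = 16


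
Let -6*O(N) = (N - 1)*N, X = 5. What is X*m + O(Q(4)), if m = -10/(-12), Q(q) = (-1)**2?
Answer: 25/6 ≈ 4.1667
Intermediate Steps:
Q(q) = 1
O(N) = -N*(-1 + N)/6 (O(N) = -(N - 1)*N/6 = -(-1 + N)*N/6 = -N*(-1 + N)/6)
m = 5/6 (m = -10*(-1/12) = 5/6 ≈ 0.83333)
X*m + O(Q(4)) = 5*(5/6) + (1/6)*1*(1 - 1*1) = 25/6 + (1/6)*1*(1 - 1) = 25/6 + (1/6)*1*0 = 25/6 + 0 = 25/6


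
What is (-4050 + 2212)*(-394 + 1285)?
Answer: -1637658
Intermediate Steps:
(-4050 + 2212)*(-394 + 1285) = -1838*891 = -1637658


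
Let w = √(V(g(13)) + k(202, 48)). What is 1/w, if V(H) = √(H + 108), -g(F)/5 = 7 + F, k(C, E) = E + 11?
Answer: (59 + 2*√2)^(-½) ≈ 0.12718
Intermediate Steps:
k(C, E) = 11 + E
g(F) = -35 - 5*F (g(F) = -5*(7 + F) = -35 - 5*F)
V(H) = √(108 + H)
w = √(59 + 2*√2) (w = √(√(108 + (-35 - 5*13)) + (11 + 48)) = √(√(108 + (-35 - 65)) + 59) = √(√(108 - 100) + 59) = √(√8 + 59) = √(2*√2 + 59) = √(59 + 2*√2) ≈ 7.8631)
1/w = 1/(√(59 + 2*√2)) = (59 + 2*√2)^(-½)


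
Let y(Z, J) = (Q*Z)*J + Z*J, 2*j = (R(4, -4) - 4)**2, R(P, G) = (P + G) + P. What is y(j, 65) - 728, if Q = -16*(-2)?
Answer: -728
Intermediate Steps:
R(P, G) = G + 2*P (R(P, G) = (G + P) + P = G + 2*P)
j = 0 (j = ((-4 + 2*4) - 4)**2/2 = ((-4 + 8) - 4)**2/2 = (4 - 4)**2/2 = (1/2)*0**2 = (1/2)*0 = 0)
Q = 32
y(Z, J) = 33*J*Z (y(Z, J) = (32*Z)*J + Z*J = 32*J*Z + J*Z = 33*J*Z)
y(j, 65) - 728 = 33*65*0 - 728 = 0 - 728 = -728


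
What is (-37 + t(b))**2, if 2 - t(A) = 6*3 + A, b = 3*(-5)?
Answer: 1444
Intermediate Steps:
b = -15
t(A) = -16 - A (t(A) = 2 - (6*3 + A) = 2 - (18 + A) = 2 + (-18 - A) = -16 - A)
(-37 + t(b))**2 = (-37 + (-16 - 1*(-15)))**2 = (-37 + (-16 + 15))**2 = (-37 - 1)**2 = (-38)**2 = 1444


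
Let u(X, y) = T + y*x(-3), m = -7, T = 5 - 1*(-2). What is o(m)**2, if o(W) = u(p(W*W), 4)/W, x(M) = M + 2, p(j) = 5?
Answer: 9/49 ≈ 0.18367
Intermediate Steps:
T = 7 (T = 5 + 2 = 7)
x(M) = 2 + M
u(X, y) = 7 - y (u(X, y) = 7 + y*(2 - 3) = 7 + y*(-1) = 7 - y)
o(W) = 3/W (o(W) = (7 - 1*4)/W = (7 - 4)/W = 3/W)
o(m)**2 = (3/(-7))**2 = (3*(-1/7))**2 = (-3/7)**2 = 9/49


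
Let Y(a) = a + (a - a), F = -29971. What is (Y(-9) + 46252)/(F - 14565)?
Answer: -46243/44536 ≈ -1.0383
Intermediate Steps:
Y(a) = a (Y(a) = a + 0 = a)
(Y(-9) + 46252)/(F - 14565) = (-9 + 46252)/(-29971 - 14565) = 46243/(-44536) = 46243*(-1/44536) = -46243/44536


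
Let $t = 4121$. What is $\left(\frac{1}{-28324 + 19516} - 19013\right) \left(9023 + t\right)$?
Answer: $- \frac{275147467715}{1101} \approx -2.4991 \cdot 10^{8}$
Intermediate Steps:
$\left(\frac{1}{-28324 + 19516} - 19013\right) \left(9023 + t\right) = \left(\frac{1}{-28324 + 19516} - 19013\right) \left(9023 + 4121\right) = \left(\frac{1}{-8808} - 19013\right) 13144 = \left(- \frac{1}{8808} - 19013\right) 13144 = \left(- \frac{167466505}{8808}\right) 13144 = - \frac{275147467715}{1101}$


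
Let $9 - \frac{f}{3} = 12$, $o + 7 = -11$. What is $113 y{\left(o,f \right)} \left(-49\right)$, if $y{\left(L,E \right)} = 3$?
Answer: $-16611$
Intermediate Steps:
$o = -18$ ($o = -7 - 11 = -18$)
$f = -9$ ($f = 27 - 36 = -9$)
$113 y{\left(o,f \right)} \left(-49\right) = 113 \cdot 3 \left(-49\right) = 339 \left(-49\right) = -16611$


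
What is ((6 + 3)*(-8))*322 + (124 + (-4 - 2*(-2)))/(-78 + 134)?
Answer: -324545/14 ≈ -23182.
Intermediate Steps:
((6 + 3)*(-8))*322 + (124 + (-4 - 2*(-2)))/(-78 + 134) = (9*(-8))*322 + (124 + (-4 + 4))/56 = -72*322 + (124 + 0)*(1/56) = -23184 + 124*(1/56) = -23184 + 31/14 = -324545/14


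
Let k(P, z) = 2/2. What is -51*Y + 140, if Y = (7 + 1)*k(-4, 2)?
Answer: -268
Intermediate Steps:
k(P, z) = 1 (k(P, z) = 2*(½) = 1)
Y = 8 (Y = (7 + 1)*1 = 8*1 = 8)
-51*Y + 140 = -51*8 + 140 = -408 + 140 = -268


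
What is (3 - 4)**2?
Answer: 1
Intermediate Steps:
(3 - 4)**2 = (-1)**2 = 1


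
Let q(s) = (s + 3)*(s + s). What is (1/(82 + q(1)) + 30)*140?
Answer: 37814/9 ≈ 4201.6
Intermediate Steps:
q(s) = 2*s*(3 + s) (q(s) = (3 + s)*(2*s) = 2*s*(3 + s))
(1/(82 + q(1)) + 30)*140 = (1/(82 + 2*1*(3 + 1)) + 30)*140 = (1/(82 + 2*1*4) + 30)*140 = (1/(82 + 8) + 30)*140 = (1/90 + 30)*140 = (2701/90)*140 = 37814/9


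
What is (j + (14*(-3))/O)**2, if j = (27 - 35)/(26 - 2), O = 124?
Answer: 15625/34596 ≈ 0.45164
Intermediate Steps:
j = -1/3 (j = -8/24 = -8*1/24 = -1/3 ≈ -0.33333)
(j + (14*(-3))/O)**2 = (-1/3 + (14*(-3))/124)**2 = (-1/3 - 42*1/124)**2 = (-1/3 - 21/62)**2 = (-125/186)**2 = 15625/34596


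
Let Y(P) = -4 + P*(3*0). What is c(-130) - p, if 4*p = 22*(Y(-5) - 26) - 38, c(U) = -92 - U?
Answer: 425/2 ≈ 212.50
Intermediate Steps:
Y(P) = -4 (Y(P) = -4 + P*0 = -4 + 0 = -4)
p = -349/2 (p = (22*(-4 - 26) - 38)/4 = (22*(-30) - 38)/4 = (-660 - 38)/4 = (¼)*(-698) = -349/2 ≈ -174.50)
c(-130) - p = (-92 - 1*(-130)) - 1*(-349/2) = (-92 + 130) + 349/2 = 38 + 349/2 = 425/2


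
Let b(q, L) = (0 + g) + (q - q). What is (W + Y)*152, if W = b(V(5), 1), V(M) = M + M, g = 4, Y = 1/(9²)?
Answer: 49400/81 ≈ 609.88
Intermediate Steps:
Y = 1/81 ≈ 0.012346
V(M) = 2*M
b(q, L) = 4 (b(q, L) = (0 + 4) + (q - q) = 4 + 0 = 4)
W = 4
(W + Y)*152 = (4 + 1/81)*152 = (325/81)*152 = 49400/81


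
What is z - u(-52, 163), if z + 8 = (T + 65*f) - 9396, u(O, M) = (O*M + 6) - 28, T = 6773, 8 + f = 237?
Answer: 20752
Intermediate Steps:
f = 229 (f = -8 + 237 = 229)
u(O, M) = -22 + M*O (u(O, M) = (M*O + 6) - 28 = (6 + M*O) - 28 = -22 + M*O)
z = 12254 (z = -8 + ((6773 + 65*229) - 9396) = -8 + ((6773 + 14885) - 9396) = -8 + (21658 - 9396) = -8 + 12262 = 12254)
z - u(-52, 163) = 12254 - (-22 + 163*(-52)) = 12254 - (-22 - 8476) = 12254 - 1*(-8498) = 12254 + 8498 = 20752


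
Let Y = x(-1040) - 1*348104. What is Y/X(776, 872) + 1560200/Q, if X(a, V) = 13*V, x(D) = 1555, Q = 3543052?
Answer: -302538675087/10041009368 ≈ -30.130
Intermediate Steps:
Y = -346549 (Y = 1555 - 1*348104 = 1555 - 348104 = -346549)
Y/X(776, 872) + 1560200/Q = -346549/(13*872) + 1560200/3543052 = -346549/11336 + 1560200*(1/3543052) = -346549*1/11336 + 390050/885763 = -346549/11336 + 390050/885763 = -302538675087/10041009368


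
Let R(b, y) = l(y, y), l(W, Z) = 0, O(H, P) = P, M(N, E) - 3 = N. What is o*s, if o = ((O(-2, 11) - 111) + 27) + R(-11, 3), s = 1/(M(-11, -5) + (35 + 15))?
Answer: -73/42 ≈ -1.7381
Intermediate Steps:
M(N, E) = 3 + N
R(b, y) = 0
s = 1/42 (s = 1/((3 - 11) + (35 + 15)) = 1/(-8 + 50) = 1/42 ≈ 0.023810)
o = -73 (o = ((11 - 111) + 27) + 0 = (-100 + 27) + 0 = -73 + 0 = -73)
o*s = -73*1/42 = -73/42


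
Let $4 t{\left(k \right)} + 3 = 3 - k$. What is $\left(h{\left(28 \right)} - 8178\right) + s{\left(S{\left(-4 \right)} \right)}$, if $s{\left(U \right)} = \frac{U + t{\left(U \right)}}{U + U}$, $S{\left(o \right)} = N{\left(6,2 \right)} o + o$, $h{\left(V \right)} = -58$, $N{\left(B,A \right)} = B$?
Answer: $- \frac{65885}{8} \approx -8235.6$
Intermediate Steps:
$t{\left(k \right)} = - \frac{k}{4}$ ($t{\left(k \right)} = - \frac{3}{4} + \frac{3 - k}{4} = - \frac{3}{4} - \left(- \frac{3}{4} + \frac{k}{4}\right) = - \frac{k}{4}$)
$S{\left(o \right)} = 7 o$ ($S{\left(o \right)} = 6 o + o = 7 o$)
$s{\left(U \right)} = \frac{3}{8}$ ($s{\left(U \right)} = \frac{U - \frac{U}{4}}{U + U} = \frac{\frac{3}{4} U}{2 U} = \frac{3 U}{4} \frac{1}{2 U} = \frac{3}{8}$)
$\left(h{\left(28 \right)} - 8178\right) + s{\left(S{\left(-4 \right)} \right)} = \left(-58 - 8178\right) + \frac{3}{8} = -8236 + \frac{3}{8} = - \frac{65885}{8}$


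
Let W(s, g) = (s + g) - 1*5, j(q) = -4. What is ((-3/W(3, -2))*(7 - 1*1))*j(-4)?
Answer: -18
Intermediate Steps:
W(s, g) = -5 + g + s (W(s, g) = (g + s) - 5 = -5 + g + s)
((-3/W(3, -2))*(7 - 1*1))*j(-4) = ((-3/(-5 - 2 + 3))*(7 - 1*1))*(-4) = ((-3/(-4))*(7 - 1))*(-4) = (-3*(-¼)*6)*(-4) = ((¾)*6)*(-4) = (9/2)*(-4) = -18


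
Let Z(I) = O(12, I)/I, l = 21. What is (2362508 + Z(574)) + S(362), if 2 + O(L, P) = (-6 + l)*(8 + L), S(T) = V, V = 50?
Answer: 678054295/287 ≈ 2.3626e+6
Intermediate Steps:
S(T) = 50
O(L, P) = 118 + 15*L (O(L, P) = -2 + (-6 + 21)*(8 + L) = -2 + 15*(8 + L) = -2 + (120 + 15*L) = 118 + 15*L)
Z(I) = 298/I (Z(I) = (118 + 15*12)/I = (118 + 180)/I = 298/I)
(2362508 + Z(574)) + S(362) = (2362508 + 298/574) + 50 = (2362508 + 298*(1/574)) + 50 = (2362508 + 149/287) + 50 = 678039945/287 + 50 = 678054295/287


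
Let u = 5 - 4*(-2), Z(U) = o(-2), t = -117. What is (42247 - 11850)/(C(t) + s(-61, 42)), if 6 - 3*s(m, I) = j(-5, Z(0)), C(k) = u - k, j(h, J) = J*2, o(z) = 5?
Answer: 91191/386 ≈ 236.25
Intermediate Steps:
Z(U) = 5
u = 13 (u = 5 + 8 = 13)
j(h, J) = 2*J
C(k) = 13 - k
s(m, I) = -4/3 (s(m, I) = 2 - 2*5/3 = 2 - ⅓*10 = 2 - 10/3 = -4/3)
(42247 - 11850)/(C(t) + s(-61, 42)) = (42247 - 11850)/((13 - 1*(-117)) - 4/3) = 30397/((13 + 117) - 4/3) = 30397/(130 - 4/3) = 30397/(386/3) = 30397*(3/386) = 91191/386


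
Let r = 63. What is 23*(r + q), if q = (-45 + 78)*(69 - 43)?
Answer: 21183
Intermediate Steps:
q = 858 (q = 33*26 = 858)
23*(r + q) = 23*(63 + 858) = 23*921 = 21183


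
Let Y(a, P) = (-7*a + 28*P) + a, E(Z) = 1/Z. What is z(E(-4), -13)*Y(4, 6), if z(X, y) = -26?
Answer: -3744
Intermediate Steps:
Y(a, P) = -6*a + 28*P
z(E(-4), -13)*Y(4, 6) = -26*(-6*4 + 28*6) = -26*(-24 + 168) = -26*144 = -3744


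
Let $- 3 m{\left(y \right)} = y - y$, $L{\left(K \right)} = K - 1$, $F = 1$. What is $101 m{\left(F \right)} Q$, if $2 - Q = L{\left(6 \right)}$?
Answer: $0$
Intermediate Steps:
$L{\left(K \right)} = -1 + K$ ($L{\left(K \right)} = K - 1 = -1 + K$)
$Q = -3$ ($Q = 2 - \left(-1 + 6\right) = 2 - 5 = -3$)
$m{\left(y \right)} = 0$ ($m{\left(y \right)} = - \frac{y - y}{3} = \left(- \frac{1}{3}\right) 0 = 0$)
$101 m{\left(F \right)} Q = 101 \cdot 0 \left(-3\right) = 0 \left(-3\right) = 0$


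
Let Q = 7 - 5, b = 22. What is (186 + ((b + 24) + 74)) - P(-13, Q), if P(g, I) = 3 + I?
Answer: 301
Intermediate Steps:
Q = 2
(186 + ((b + 24) + 74)) - P(-13, Q) = (186 + ((22 + 24) + 74)) - (3 + 2) = (186 + (46 + 74)) - 1*5 = (186 + 120) - 5 = 306 - 5 = 301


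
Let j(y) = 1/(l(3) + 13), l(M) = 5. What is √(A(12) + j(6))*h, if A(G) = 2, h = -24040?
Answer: -12020*√74/3 ≈ -34467.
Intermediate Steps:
j(y) = 1/18 (j(y) = 1/(5 + 13) = 1/18)
√(A(12) + j(6))*h = √(2 + 1/18)*(-24040) = √(37/18)*(-24040) = (√74/6)*(-24040) = -12020*√74/3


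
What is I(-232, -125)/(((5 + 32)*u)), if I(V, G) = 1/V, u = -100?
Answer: 1/858400 ≈ 1.1650e-6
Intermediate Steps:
I(-232, -125)/(((5 + 32)*u)) = 1/((-232)*(((5 + 32)*(-100)))) = -1/(232*(37*(-100))) = -1/232/(-3700) = -1/232*(-1/3700) = 1/858400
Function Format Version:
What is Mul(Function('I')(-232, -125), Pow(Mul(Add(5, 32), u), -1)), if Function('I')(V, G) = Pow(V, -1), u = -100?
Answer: Rational(1, 858400) ≈ 1.1650e-6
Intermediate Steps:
Mul(Function('I')(-232, -125), Pow(Mul(Add(5, 32), u), -1)) = Mul(Pow(-232, -1), Pow(Mul(Add(5, 32), -100), -1)) = Mul(Rational(-1, 232), Pow(Mul(37, -100), -1)) = Mul(Rational(-1, 232), Pow(-3700, -1)) = Mul(Rational(-1, 232), Rational(-1, 3700)) = Rational(1, 858400)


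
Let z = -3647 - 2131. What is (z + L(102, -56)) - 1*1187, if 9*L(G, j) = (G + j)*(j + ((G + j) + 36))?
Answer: -61489/9 ≈ -6832.1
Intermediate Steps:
z = -5778
L(G, j) = (G + j)*(36 + G + 2*j)/9 (L(G, j) = ((G + j)*(j + ((G + j) + 36)))/9 = ((G + j)*(j + (36 + G + j)))/9 = ((G + j)*(36 + G + 2*j))/9 = (G + j)*(36 + G + 2*j)/9)
(z + L(102, -56)) - 1*1187 = (-5778 + (4*102 + 4*(-56) + (1/9)*102**2 + (2/9)*(-56)**2 + (1/3)*102*(-56))) - 1*1187 = (-5778 + (408 - 224 + (1/9)*10404 + (2/9)*3136 - 1904)) - 1187 = (-5778 + (408 - 224 + 1156 + 6272/9 - 1904)) - 1187 = (-5778 + 1196/9) - 1187 = -50806/9 - 1187 = -61489/9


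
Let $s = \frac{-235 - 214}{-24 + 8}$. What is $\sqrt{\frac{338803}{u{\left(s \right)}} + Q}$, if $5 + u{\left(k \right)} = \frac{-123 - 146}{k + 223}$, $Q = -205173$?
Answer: $\frac{14 i \sqrt{941750727}}{841} \approx 510.86 i$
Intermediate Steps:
$s = \frac{449}{16}$ ($s = - \frac{449}{-16} = \left(-449\right) \left(- \frac{1}{16}\right) = \frac{449}{16} \approx 28.063$)
$u{\left(k \right)} = -5 - \frac{269}{223 + k}$ ($u{\left(k \right)} = -5 + \frac{-123 - 146}{k + 223} = -5 - \frac{269}{223 + k}$)
$\sqrt{\frac{338803}{u{\left(s \right)}} + Q} = \sqrt{\frac{338803}{\frac{1}{223 + \frac{449}{16}} \left(-1384 - \frac{2245}{16}\right)} - 205173} = \sqrt{\frac{338803}{\frac{1}{\frac{4017}{16}} \left(-1384 - \frac{2245}{16}\right)} - 205173} = \sqrt{\frac{338803}{\frac{16}{4017} \left(- \frac{24389}{16}\right)} - 205173} = \sqrt{\frac{338803}{- \frac{24389}{4017}} - 205173} = \sqrt{338803 \left(- \frac{4017}{24389}\right) - 205173} = \sqrt{- \frac{1360971651}{24389} - 205173} = \sqrt{- \frac{6364935948}{24389}} = \frac{14 i \sqrt{941750727}}{841}$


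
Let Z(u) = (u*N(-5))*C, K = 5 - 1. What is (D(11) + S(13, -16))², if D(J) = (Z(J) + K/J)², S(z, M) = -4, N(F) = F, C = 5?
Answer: 83283091165849/14641 ≈ 5.6883e+9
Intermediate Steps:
K = 4
Z(u) = -25*u (Z(u) = (u*(-5))*5 = -5*u*5 = -25*u)
D(J) = (-25*J + 4/J)²
(D(11) + S(13, -16))² = ((4 - 25*11²)²/11² - 4)² = ((4 - 25*121)²/121 - 4)² = ((4 - 3025)²/121 - 4)² = ((1/121)*(-3021)² - 4)² = ((1/121)*9126441 - 4)² = (9126441/121 - 4)² = (9125957/121)² = 83283091165849/14641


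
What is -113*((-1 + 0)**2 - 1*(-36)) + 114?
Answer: -4067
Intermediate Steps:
-113*((-1 + 0)**2 - 1*(-36)) + 114 = -113*((-1)**2 + 36) + 114 = -113*(1 + 36) + 114 = -113*37 + 114 = -4181 + 114 = -4067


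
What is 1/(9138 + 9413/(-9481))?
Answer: 9481/86627965 ≈ 0.00010945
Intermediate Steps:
1/(9138 + 9413/(-9481)) = 1/(9138 + 9413*(-1/9481)) = 1/(9138 - 9413/9481) = 1/(86627965/9481) = 9481/86627965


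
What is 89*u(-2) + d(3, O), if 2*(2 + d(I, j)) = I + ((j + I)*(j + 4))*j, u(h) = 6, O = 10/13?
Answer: 2374579/4394 ≈ 540.41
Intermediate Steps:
O = 10/13 (O = 10*(1/13) = 10/13 ≈ 0.76923)
d(I, j) = -2 + I/2 + j*(4 + j)*(I + j)/2 (d(I, j) = -2 + (I + ((j + I)*(j + 4))*j)/2 = -2 + (I + ((I + j)*(4 + j))*j)/2 = -2 + (I + ((4 + j)*(I + j))*j)/2 = -2 + (I + j*(4 + j)*(I + j))/2 = -2 + (I/2 + j*(4 + j)*(I + j)/2) = -2 + I/2 + j*(4 + j)*(I + j)/2)
89*u(-2) + d(3, O) = 89*6 + (-2 + (½)*3 + (10/13)³/2 + 2*(10/13)² + (½)*3*(10/13)² + 2*3*(10/13)) = 534 + (-2 + 3/2 + (½)*(1000/2197) + 2*(100/169) + (½)*3*(100/169) + 60/13) = 534 + (-2 + 3/2 + 500/2197 + 200/169 + 150/169 + 60/13) = 534 + 28183/4394 = 2374579/4394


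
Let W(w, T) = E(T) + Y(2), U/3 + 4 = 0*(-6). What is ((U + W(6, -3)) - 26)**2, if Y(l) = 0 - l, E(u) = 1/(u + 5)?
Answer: 6241/4 ≈ 1560.3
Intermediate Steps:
U = -12 (U = -12 + 3*(0*(-6)) = -12 + 3*0 = -12 + 0 = -12)
E(u) = 1/(5 + u)
Y(l) = -l
W(w, T) = -2 + 1/(5 + T) (W(w, T) = 1/(5 + T) - 1*2 = 1/(5 + T) - 2 = -2 + 1/(5 + T))
((U + W(6, -3)) - 26)**2 = ((-12 + (-9 - 2*(-3))/(5 - 3)) - 26)**2 = ((-12 + (-9 + 6)/2) - 26)**2 = ((-12 + (1/2)*(-3)) - 26)**2 = ((-12 - 3/2) - 26)**2 = (-27/2 - 26)**2 = (-79/2)**2 = 6241/4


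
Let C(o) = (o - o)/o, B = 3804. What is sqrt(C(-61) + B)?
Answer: 2*sqrt(951) ≈ 61.677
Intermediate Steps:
C(o) = 0 (C(o) = 0/o = 0)
sqrt(C(-61) + B) = sqrt(0 + 3804) = sqrt(3804) = 2*sqrt(951)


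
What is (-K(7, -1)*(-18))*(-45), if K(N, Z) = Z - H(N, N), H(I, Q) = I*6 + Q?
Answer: 40500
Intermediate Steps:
H(I, Q) = Q + 6*I (H(I, Q) = 6*I + Q = Q + 6*I)
K(N, Z) = Z - 7*N (K(N, Z) = Z - (N + 6*N) = Z - 7*N)
(-K(7, -1)*(-18))*(-45) = (-(-1 - 7*7)*(-18))*(-45) = (-(-1 - 49)*(-18))*(-45) = (-1*(-50)*(-18))*(-45) = (50*(-18))*(-45) = -900*(-45) = 40500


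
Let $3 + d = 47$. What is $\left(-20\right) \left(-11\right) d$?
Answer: $9680$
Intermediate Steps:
$d = 44$ ($d = -3 + 47 = 44$)
$\left(-20\right) \left(-11\right) d = \left(-20\right) \left(-11\right) 44 = 220 \cdot 44 = 9680$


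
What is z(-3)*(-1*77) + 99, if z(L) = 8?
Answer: -517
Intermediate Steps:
z(-3)*(-1*77) + 99 = 8*(-1*77) + 99 = 8*(-77) + 99 = -616 + 99 = -517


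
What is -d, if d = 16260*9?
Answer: -146340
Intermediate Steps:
d = 146340
-d = -1*146340 = -146340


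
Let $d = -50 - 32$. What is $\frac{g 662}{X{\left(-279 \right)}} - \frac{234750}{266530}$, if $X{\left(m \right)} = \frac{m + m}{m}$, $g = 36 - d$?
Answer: $\frac{1040989399}{26653} \approx 39057.0$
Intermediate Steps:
$d = -82$ ($d = -50 - 32 = -82$)
$g = 118$ ($g = 36 - -82 = 36 + 82 = 118$)
$X{\left(m \right)} = 2$ ($X{\left(m \right)} = \frac{2 m}{m} = 2$)
$\frac{g 662}{X{\left(-279 \right)}} - \frac{234750}{266530} = \frac{118 \cdot 662}{2} - \frac{234750}{266530} = 78116 \cdot \frac{1}{2} - \frac{23475}{26653} = 39058 - \frac{23475}{26653} = \frac{1040989399}{26653}$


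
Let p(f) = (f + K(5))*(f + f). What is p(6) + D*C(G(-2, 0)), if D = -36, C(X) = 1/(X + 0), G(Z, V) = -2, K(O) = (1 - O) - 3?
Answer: 6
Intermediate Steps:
K(O) = -2 - O
p(f) = 2*f*(-7 + f) (p(f) = (f + (-2 - 1*5))*(f + f) = (f + (-2 - 5))*(2*f) = (f - 7)*(2*f) = (-7 + f)*(2*f) = 2*f*(-7 + f))
C(X) = 1/X
p(6) + D*C(G(-2, 0)) = 2*6*(-7 + 6) - 36/(-2) = 2*6*(-1) - 36*(-½) = -12 + 18 = 6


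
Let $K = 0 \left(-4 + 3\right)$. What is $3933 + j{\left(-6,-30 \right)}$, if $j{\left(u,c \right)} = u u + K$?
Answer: $3969$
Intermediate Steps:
$K = 0$ ($K = 0 \left(-1\right) = 0$)
$j{\left(u,c \right)} = u^{2}$ ($j{\left(u,c \right)} = u u + 0 = u^{2} + 0 = u^{2}$)
$3933 + j{\left(-6,-30 \right)} = 3933 + \left(-6\right)^{2} = 3933 + 36 = 3969$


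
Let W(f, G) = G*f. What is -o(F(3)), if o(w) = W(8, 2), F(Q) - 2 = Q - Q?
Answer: -16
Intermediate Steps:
F(Q) = 2 (F(Q) = 2 + (Q - Q) = 2 + 0 = 2)
o(w) = 16 (o(w) = 2*8 = 16)
-o(F(3)) = -1*16 = -16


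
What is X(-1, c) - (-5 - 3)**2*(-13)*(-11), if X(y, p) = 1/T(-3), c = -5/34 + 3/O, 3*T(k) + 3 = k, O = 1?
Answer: -18305/2 ≈ -9152.5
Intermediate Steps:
T(k) = -1 + k/3
c = 97/34 (c = -5/34 + 3/1 = -5*1/34 + 3*1 = -5/34 + 3 = 97/34 ≈ 2.8529)
X(y, p) = -1/2 (X(y, p) = 1/(-1 + (1/3)*(-3)) = 1/(-1 - 1) = 1/(-2) = -1/2)
X(-1, c) - (-5 - 3)**2*(-13)*(-11) = -1/2 - (-5 - 3)**2*(-13)*(-11) = -1/2 - (-8)**2*(-13)*(-11) = -1/2 - 64*(-13)*(-11) = -1/2 - (-832)*(-11) = -1/2 - 1*9152 = -1/2 - 9152 = -18305/2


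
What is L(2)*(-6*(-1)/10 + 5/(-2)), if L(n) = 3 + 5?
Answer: -76/5 ≈ -15.200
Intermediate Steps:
L(n) = 8
L(2)*(-6*(-1)/10 + 5/(-2)) = 8*(-6*(-1)/10 + 5/(-2)) = 8*(6*(⅒) + 5*(-½)) = 8*(⅗ - 5/2) = 8*(-19/10) = -76/5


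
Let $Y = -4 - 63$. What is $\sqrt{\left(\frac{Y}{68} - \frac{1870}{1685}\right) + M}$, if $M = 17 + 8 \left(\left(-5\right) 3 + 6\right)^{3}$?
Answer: $\frac{i \sqrt{763701772679}}{11458} \approx 76.27 i$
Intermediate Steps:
$Y = -67$ ($Y = -4 - 63 = -67$)
$M = -5815$ ($M = 17 + 8 \left(-15 + 6\right)^{3} = 17 + 8 \left(-9\right)^{3} = 17 + 8 \left(-729\right) = 17 - 5832 = -5815$)
$\sqrt{\left(\frac{Y}{68} - \frac{1870}{1685}\right) + M} = \sqrt{\left(- \frac{67}{68} - \frac{1870}{1685}\right) - 5815} = \sqrt{\left(\left(-67\right) \frac{1}{68} - \frac{374}{337}\right) - 5815} = \sqrt{\left(- \frac{67}{68} - \frac{374}{337}\right) - 5815} = \sqrt{- \frac{48011}{22916} - 5815} = \sqrt{- \frac{133304551}{22916}} = \frac{i \sqrt{763701772679}}{11458}$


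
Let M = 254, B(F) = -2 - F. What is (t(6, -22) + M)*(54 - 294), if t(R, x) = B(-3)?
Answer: -61200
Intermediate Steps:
t(R, x) = 1 (t(R, x) = -2 - 1*(-3) = -2 + 3 = 1)
(t(6, -22) + M)*(54 - 294) = (1 + 254)*(54 - 294) = 255*(-240) = -61200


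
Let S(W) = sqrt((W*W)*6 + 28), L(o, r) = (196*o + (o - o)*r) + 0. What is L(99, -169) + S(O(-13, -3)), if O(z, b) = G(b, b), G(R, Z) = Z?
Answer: 19404 + sqrt(82) ≈ 19413.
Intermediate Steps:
O(z, b) = b
L(o, r) = 196*o (L(o, r) = (196*o + 0*r) + 0 = (196*o + 0) + 0 = 196*o + 0 = 196*o)
S(W) = sqrt(28 + 6*W**2) (S(W) = sqrt(W**2*6 + 28) = sqrt(6*W**2 + 28) = sqrt(28 + 6*W**2))
L(99, -169) + S(O(-13, -3)) = 196*99 + sqrt(28 + 6*(-3)**2) = 19404 + sqrt(28 + 6*9) = 19404 + sqrt(28 + 54) = 19404 + sqrt(82)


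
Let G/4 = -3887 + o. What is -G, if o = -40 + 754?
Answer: 12692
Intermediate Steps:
o = 714
G = -12692 (G = 4*(-3887 + 714) = 4*(-3173) = -12692)
-G = -1*(-12692) = 12692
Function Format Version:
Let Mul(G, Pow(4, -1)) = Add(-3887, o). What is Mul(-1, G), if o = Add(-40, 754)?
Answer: 12692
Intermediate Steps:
o = 714
G = -12692 (G = Mul(4, Add(-3887, 714)) = Mul(4, -3173) = -12692)
Mul(-1, G) = Mul(-1, -12692) = 12692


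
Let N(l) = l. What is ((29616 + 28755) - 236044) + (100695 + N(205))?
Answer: -76773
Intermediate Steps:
((29616 + 28755) - 236044) + (100695 + N(205)) = ((29616 + 28755) - 236044) + (100695 + 205) = (58371 - 236044) + 100900 = -177673 + 100900 = -76773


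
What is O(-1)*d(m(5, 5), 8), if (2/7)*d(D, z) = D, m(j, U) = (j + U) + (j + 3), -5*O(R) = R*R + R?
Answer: 0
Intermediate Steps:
O(R) = -R/5 - R²/5 (O(R) = -(R*R + R)/5 = -(R² + R)/5 = -(R + R²)/5 = -R/5 - R²/5)
m(j, U) = 3 + U + 2*j (m(j, U) = (U + j) + (3 + j) = 3 + U + 2*j)
d(D, z) = 7*D/2
O(-1)*d(m(5, 5), 8) = (-⅕*(-1)*(1 - 1))*(7*(3 + 5 + 2*5)/2) = (-⅕*(-1)*0)*(7*(3 + 5 + 10)/2) = 0*((7/2)*18) = 0*63 = 0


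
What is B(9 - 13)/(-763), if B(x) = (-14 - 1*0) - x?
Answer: 10/763 ≈ 0.013106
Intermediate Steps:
B(x) = -14 - x (B(x) = (-14 + 0) - x = -14 - x)
B(9 - 13)/(-763) = (-14 - (9 - 13))/(-763) = (-14 - 1*(-4))*(-1/763) = (-14 + 4)*(-1/763) = -10*(-1/763) = 10/763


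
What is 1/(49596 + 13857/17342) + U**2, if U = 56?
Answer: 2697297730046/860107689 ≈ 3136.0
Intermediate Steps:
1/(49596 + 13857/17342) + U**2 = 1/(49596 + 13857/17342) + 56**2 = 1/(49596 + 13857*(1/17342)) + 3136 = 1/(49596 + 13857/17342) + 3136 = 1/(860107689/17342) + 3136 = 17342/860107689 + 3136 = 2697297730046/860107689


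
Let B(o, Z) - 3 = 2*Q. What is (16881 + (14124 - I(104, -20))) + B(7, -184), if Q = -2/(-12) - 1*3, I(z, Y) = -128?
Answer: 93391/3 ≈ 31130.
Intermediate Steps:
Q = -17/6 (Q = -2*(-1/12) - 3 = ⅙ - 3 = -17/6 ≈ -2.8333)
B(o, Z) = -8/3 (B(o, Z) = 3 + 2*(-17/6) = 3 - 17/3 = -8/3)
(16881 + (14124 - I(104, -20))) + B(7, -184) = (16881 + (14124 - 1*(-128))) - 8/3 = (16881 + (14124 + 128)) - 8/3 = (16881 + 14252) - 8/3 = 31133 - 8/3 = 93391/3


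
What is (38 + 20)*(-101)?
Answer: -5858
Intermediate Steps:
(38 + 20)*(-101) = 58*(-101) = -5858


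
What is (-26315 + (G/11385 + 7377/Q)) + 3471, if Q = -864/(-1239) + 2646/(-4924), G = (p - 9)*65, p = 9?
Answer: 1261747118/54219 ≈ 23271.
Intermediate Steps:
G = 0 (G = (9 - 9)*65 = 0*65 = 0)
Q = 162657/1016806 (Q = -864*(-1/1239) + 2646*(-1/4924) = 288/413 - 1323/2462 = 162657/1016806 ≈ 0.15997)
(-26315 + (G/11385 + 7377/Q)) + 3471 = (-26315 + (0/11385 + 7377/(162657/1016806))) + 3471 = (-26315 + (0*(1/11385) + 7377*(1016806/162657))) + 3471 = (-26315 + (0 + 2500325954/54219)) + 3471 = (-26315 + 2500325954/54219) + 3471 = 1073552969/54219 + 3471 = 1261747118/54219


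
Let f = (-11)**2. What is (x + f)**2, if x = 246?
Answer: 134689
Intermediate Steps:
f = 121
(x + f)**2 = (246 + 121)**2 = 367**2 = 134689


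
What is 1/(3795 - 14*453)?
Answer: -1/2547 ≈ -0.00039262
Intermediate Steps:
1/(3795 - 14*453) = 1/(3795 - 6342) = 1/(-2547) = -1/2547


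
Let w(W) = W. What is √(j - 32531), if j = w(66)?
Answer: I*√32465 ≈ 180.18*I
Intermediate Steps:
j = 66
√(j - 32531) = √(66 - 32531) = √(-32465) = I*√32465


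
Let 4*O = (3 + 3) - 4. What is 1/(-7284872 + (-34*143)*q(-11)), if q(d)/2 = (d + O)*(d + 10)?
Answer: -1/7386974 ≈ -1.3537e-7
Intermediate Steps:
O = 1/2 (O = ((3 + 3) - 4)/4 = (6 - 4)/4 = (1/4)*2 = 1/2 ≈ 0.50000)
q(d) = 2*(1/2 + d)*(10 + d) (q(d) = 2*((d + 1/2)*(d + 10)) = 2*((1/2 + d)*(10 + d)) = 2*(1/2 + d)*(10 + d))
1/(-7284872 + (-34*143)*q(-11)) = 1/(-7284872 + (-34*143)*(10 + 2*(-11)**2 + 21*(-11))) = 1/(-7284872 - 4862*(10 + 2*121 - 231)) = 1/(-7284872 - 4862*(10 + 242 - 231)) = 1/(-7284872 - 4862*21) = 1/(-7284872 - 102102) = 1/(-7386974) = -1/7386974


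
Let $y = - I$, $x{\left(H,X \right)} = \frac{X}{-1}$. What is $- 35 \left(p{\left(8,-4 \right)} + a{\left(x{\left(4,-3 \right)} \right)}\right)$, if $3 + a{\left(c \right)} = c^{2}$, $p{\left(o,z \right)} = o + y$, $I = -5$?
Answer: $-665$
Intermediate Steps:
$x{\left(H,X \right)} = - X$ ($x{\left(H,X \right)} = X \left(-1\right) = - X$)
$y = 5$ ($y = \left(-1\right) \left(-5\right) = 5$)
$p{\left(o,z \right)} = 5 + o$ ($p{\left(o,z \right)} = o + 5 = 5 + o$)
$a{\left(c \right)} = -3 + c^{2}$
$- 35 \left(p{\left(8,-4 \right)} + a{\left(x{\left(4,-3 \right)} \right)}\right) = - 35 \left(\left(5 + 8\right) - \left(3 - \left(\left(-1\right) \left(-3\right)\right)^{2}\right)\right) = - 35 \left(13 - \left(3 - 3^{2}\right)\right) = - 35 \left(13 + \left(-3 + 9\right)\right) = - 35 \left(13 + 6\right) = \left(-35\right) 19 = -665$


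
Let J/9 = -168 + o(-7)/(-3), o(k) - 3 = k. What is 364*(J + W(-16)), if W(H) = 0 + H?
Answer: -551824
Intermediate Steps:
W(H) = H
o(k) = 3 + k
J = -1500 (J = 9*(-168 + (3 - 7)/(-3)) = 9*(-168 - ⅓*(-4)) = 9*(-168 + 4/3) = 9*(-500/3) = -1500)
364*(J + W(-16)) = 364*(-1500 - 16) = 364*(-1516) = -551824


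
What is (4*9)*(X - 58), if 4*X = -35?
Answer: -2403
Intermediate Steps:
X = -35/4 (X = (¼)*(-35) = -35/4 ≈ -8.7500)
(4*9)*(X - 58) = (4*9)*(-35/4 - 58) = 36*(-267/4) = -2403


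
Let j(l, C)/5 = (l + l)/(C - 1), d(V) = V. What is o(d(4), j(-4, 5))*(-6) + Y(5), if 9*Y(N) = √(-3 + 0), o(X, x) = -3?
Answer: 18 + I*√3/9 ≈ 18.0 + 0.19245*I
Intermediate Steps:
j(l, C) = 10*l/(-1 + C) (j(l, C) = 5*((l + l)/(C - 1)) = 5*((2*l)/(-1 + C)) = 5*(2*l/(-1 + C)) = 10*l/(-1 + C))
Y(N) = I*√3/9 (Y(N) = √(-3 + 0)/9 = √(-3)/9 = (I*√3)/9 = I*√3/9)
o(d(4), j(-4, 5))*(-6) + Y(5) = -3*(-6) + I*√3/9 = 18 + I*√3/9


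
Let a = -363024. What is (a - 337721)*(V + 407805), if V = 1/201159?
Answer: -57484667263467020/201159 ≈ -2.8577e+11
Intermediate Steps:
V = 1/201159 ≈ 4.9712e-6
(a - 337721)*(V + 407805) = (-363024 - 337721)*(1/201159 + 407805) = -700745*82033645996/201159 = -57484667263467020/201159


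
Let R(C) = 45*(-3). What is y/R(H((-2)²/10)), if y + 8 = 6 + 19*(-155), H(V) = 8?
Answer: 2947/135 ≈ 21.830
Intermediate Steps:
y = -2947 (y = -8 + (6 + 19*(-155)) = -8 + (6 - 2945) = -8 - 2939 = -2947)
R(C) = -135
y/R(H((-2)²/10)) = -2947/(-135) = -2947*(-1/135) = 2947/135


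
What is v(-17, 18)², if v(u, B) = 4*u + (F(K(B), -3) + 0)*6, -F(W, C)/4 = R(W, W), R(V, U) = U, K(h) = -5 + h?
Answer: 144400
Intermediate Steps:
F(W, C) = -4*W
v(u, B) = 120 - 24*B + 4*u (v(u, B) = 4*u + (-4*(-5 + B) + 0)*6 = 4*u + ((20 - 4*B) + 0)*6 = 4*u + (20 - 4*B)*6 = 4*u + (120 - 24*B) = 120 - 24*B + 4*u)
v(-17, 18)² = (120 - 24*18 + 4*(-17))² = (120 - 432 - 68)² = (-380)² = 144400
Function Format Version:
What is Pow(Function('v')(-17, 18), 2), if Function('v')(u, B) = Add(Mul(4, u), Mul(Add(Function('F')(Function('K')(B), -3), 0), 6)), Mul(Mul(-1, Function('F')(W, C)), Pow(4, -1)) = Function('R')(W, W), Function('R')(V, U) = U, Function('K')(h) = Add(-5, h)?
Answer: 144400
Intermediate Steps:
Function('F')(W, C) = Mul(-4, W)
Function('v')(u, B) = Add(120, Mul(-24, B), Mul(4, u)) (Function('v')(u, B) = Add(Mul(4, u), Mul(Add(Mul(-4, Add(-5, B)), 0), 6)) = Add(Mul(4, u), Mul(Add(Add(20, Mul(-4, B)), 0), 6)) = Add(Mul(4, u), Mul(Add(20, Mul(-4, B)), 6)) = Add(Mul(4, u), Add(120, Mul(-24, B))) = Add(120, Mul(-24, B), Mul(4, u)))
Pow(Function('v')(-17, 18), 2) = Pow(Add(120, Mul(-24, 18), Mul(4, -17)), 2) = Pow(Add(120, -432, -68), 2) = Pow(-380, 2) = 144400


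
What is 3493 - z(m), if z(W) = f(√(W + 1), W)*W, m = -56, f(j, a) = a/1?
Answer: 357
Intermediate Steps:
f(j, a) = a (f(j, a) = a*1 = a)
z(W) = W² (z(W) = W*W = W²)
3493 - z(m) = 3493 - 1*(-56)² = 3493 - 1*3136 = 3493 - 3136 = 357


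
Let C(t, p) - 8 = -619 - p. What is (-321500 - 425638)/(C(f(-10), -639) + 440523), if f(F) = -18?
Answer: -747138/440551 ≈ -1.6959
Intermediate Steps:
C(t, p) = -611 - p (C(t, p) = 8 + (-619 - p) = -611 - p)
(-321500 - 425638)/(C(f(-10), -639) + 440523) = (-321500 - 425638)/((-611 - 1*(-639)) + 440523) = -747138/((-611 + 639) + 440523) = -747138/(28 + 440523) = -747138/440551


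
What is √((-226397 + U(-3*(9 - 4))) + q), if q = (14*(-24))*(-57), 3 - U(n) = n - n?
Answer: I*√207242 ≈ 455.24*I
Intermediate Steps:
U(n) = 3 (U(n) = 3 - (n - n) = 3 - 1*0 = 3 + 0 = 3)
q = 19152 (q = -336*(-57) = 19152)
√((-226397 + U(-3*(9 - 4))) + q) = √((-226397 + 3) + 19152) = √(-226394 + 19152) = √(-207242) = I*√207242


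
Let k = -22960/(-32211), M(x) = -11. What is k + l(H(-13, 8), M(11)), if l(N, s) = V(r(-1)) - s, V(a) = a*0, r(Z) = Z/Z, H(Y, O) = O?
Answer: 377281/32211 ≈ 11.713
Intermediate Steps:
k = 22960/32211 (k = -22960*(-1/32211) = 22960/32211 ≈ 0.71280)
r(Z) = 1
V(a) = 0
l(N, s) = -s (l(N, s) = 0 - s = -s)
k + l(H(-13, 8), M(11)) = 22960/32211 - 1*(-11) = 22960/32211 + 11 = 377281/32211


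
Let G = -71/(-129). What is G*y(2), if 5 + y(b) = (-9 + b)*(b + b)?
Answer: -781/43 ≈ -18.163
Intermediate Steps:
y(b) = -5 + 2*b*(-9 + b) (y(b) = -5 + (-9 + b)*(b + b) = -5 + (-9 + b)*(2*b) = -5 + 2*b*(-9 + b))
G = 71/129 (G = -71*(-1/129) = 71/129 ≈ 0.55039)
G*y(2) = 71*(-5 - 18*2 + 2*2²)/129 = 71*(-5 - 36 + 2*4)/129 = 71*(-5 - 36 + 8)/129 = (71/129)*(-33) = -781/43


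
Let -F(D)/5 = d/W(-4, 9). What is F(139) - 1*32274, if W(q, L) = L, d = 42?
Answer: -96892/3 ≈ -32297.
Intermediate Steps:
F(D) = -70/3 (F(D) = -210/9 = -5*14/3 = -70/3)
F(139) - 1*32274 = -70/3 - 1*32274 = -70/3 - 32274 = -96892/3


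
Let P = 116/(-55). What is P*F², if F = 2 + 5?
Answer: -5684/55 ≈ -103.35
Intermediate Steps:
F = 7
P = -116/55 (P = 116*(-1/55) = -116/55 ≈ -2.1091)
P*F² = -116/55*7² = -116/55*49 = -5684/55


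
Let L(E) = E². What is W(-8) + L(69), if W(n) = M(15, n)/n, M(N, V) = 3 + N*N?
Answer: 9465/2 ≈ 4732.5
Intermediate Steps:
M(N, V) = 3 + N²
W(n) = 228/n (W(n) = (3 + 15²)/n = (3 + 225)/n = 228/n)
W(-8) + L(69) = 228/(-8) + 69² = 228*(-⅛) + 4761 = -57/2 + 4761 = 9465/2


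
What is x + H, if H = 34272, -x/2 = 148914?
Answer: -263556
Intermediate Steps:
x = -297828 (x = -2*148914 = -297828)
x + H = -297828 + 34272 = -263556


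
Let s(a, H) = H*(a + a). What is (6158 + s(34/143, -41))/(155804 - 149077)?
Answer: 877806/961961 ≈ 0.91252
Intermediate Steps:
s(a, H) = 2*H*a (s(a, H) = H*(2*a) = 2*H*a)
(6158 + s(34/143, -41))/(155804 - 149077) = (6158 + 2*(-41)*(34/143))/(155804 - 149077) = (6158 + 2*(-41)*(34*(1/143)))/6727 = (6158 + 2*(-41)*(34/143))*(1/6727) = (6158 - 2788/143)*(1/6727) = (877806/143)*(1/6727) = 877806/961961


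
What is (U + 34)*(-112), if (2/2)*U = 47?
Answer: -9072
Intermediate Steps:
U = 47
(U + 34)*(-112) = (47 + 34)*(-112) = 81*(-112) = -9072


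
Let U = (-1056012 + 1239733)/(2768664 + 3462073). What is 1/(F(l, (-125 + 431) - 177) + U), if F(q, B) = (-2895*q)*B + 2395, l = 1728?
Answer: -6230737/4020868080788044 ≈ -1.5496e-9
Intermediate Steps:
U = 183721/6230737 ≈ 0.029486
F(q, B) = 2395 - 2895*B*q (F(q, B) = -2895*B*q + 2395 = 2395 - 2895*B*q)
1/(F(l, (-125 + 431) - 177) + U) = 1/((2395 - 2895*((-125 + 431) - 177)*1728) + 183721/6230737) = 1/((2395 - 2895*(306 - 177)*1728) + 183721/6230737) = 1/((2395 - 2895*129*1728) + 183721/6230737) = 1/((2395 - 645330240) + 183721/6230737) = 1/(-645327845 + 183721/6230737) = 1/(-4020868080788044/6230737) = -6230737/4020868080788044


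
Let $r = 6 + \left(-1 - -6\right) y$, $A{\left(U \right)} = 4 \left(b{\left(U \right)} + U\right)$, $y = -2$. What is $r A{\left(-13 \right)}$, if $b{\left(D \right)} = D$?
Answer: $416$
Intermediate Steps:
$A{\left(U \right)} = 8 U$ ($A{\left(U \right)} = 4 \left(U + U\right) = 4 \cdot 2 U = 8 U$)
$r = -4$ ($r = 6 + \left(-1 - -6\right) \left(-2\right) = 6 + \left(-1 + 6\right) \left(-2\right) = 6 + 5 \left(-2\right) = 6 - 10 = -4$)
$r A{\left(-13 \right)} = - 4 \cdot 8 \left(-13\right) = \left(-4\right) \left(-104\right) = 416$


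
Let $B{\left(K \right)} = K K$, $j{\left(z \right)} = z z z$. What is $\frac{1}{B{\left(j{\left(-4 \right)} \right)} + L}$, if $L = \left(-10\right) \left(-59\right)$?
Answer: $\frac{1}{4686} \approx 0.0002134$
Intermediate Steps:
$j{\left(z \right)} = z^{3}$ ($j{\left(z \right)} = z^{2} z = z^{3}$)
$L = 590$
$B{\left(K \right)} = K^{2}$
$\frac{1}{B{\left(j{\left(-4 \right)} \right)} + L} = \frac{1}{\left(\left(-4\right)^{3}\right)^{2} + 590} = \frac{1}{\left(-64\right)^{2} + 590} = \frac{1}{4096 + 590} = \frac{1}{4686}$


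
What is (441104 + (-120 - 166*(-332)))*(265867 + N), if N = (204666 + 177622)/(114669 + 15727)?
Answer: 4299710617894880/32599 ≈ 1.3190e+11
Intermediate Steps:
N = 95572/32599 (N = 382288/130396 = 382288*(1/130396) = 95572/32599 ≈ 2.9317)
(441104 + (-120 - 166*(-332)))*(265867 + N) = (441104 + (-120 - 166*(-332)))*(265867 + 95572/32599) = (441104 + (-120 + 55112))*(8667093905/32599) = (441104 + 54992)*(8667093905/32599) = 496096*(8667093905/32599) = 4299710617894880/32599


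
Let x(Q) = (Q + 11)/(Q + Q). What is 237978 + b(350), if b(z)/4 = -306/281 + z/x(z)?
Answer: 24415664434/101441 ≈ 2.4069e+5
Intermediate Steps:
x(Q) = (11 + Q)/(2*Q) (x(Q) = (11 + Q)/((2*Q)) = (11 + Q)*(1/(2*Q)) = (11 + Q)/(2*Q))
b(z) = -1224/281 + 8*z²/(11 + z) (b(z) = 4*(-306/281 + z/(((11 + z)/(2*z)))) = 4*(-306*1/281 + z*(2*z/(11 + z))) = 4*(-306/281 + 2*z²/(11 + z)) = -1224/281 + 8*z²/(11 + z))
237978 + b(350) = 237978 + 8*(-1683 - 153*350 + 281*350²)/(281*(11 + 350)) = 237978 + (8/281)*(-1683 - 53550 + 281*122500)/361 = 237978 + (8/281)*(1/361)*(-1683 - 53550 + 34422500) = 237978 + (8/281)*(1/361)*34367267 = 237978 + 274938136/101441 = 24415664434/101441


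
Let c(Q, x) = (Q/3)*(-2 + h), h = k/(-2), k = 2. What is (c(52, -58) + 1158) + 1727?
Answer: 2833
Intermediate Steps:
h = -1 (h = 2/(-2) = 2*(-1/2) = -1)
c(Q, x) = -Q (c(Q, x) = (Q/3)*(-2 - 1) = (Q*(1/3))*(-3) = (Q/3)*(-3) = -Q)
(c(52, -58) + 1158) + 1727 = (-1*52 + 1158) + 1727 = (-52 + 1158) + 1727 = 1106 + 1727 = 2833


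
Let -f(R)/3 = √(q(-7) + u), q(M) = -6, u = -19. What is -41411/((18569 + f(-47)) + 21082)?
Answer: -547329187/524067342 - 207055*I/524067342 ≈ -1.0444 - 0.00039509*I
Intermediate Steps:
f(R) = -15*I (f(R) = -3*√(-6 - 19) = -15*I)
-41411/((18569 + f(-47)) + 21082) = -41411/((18569 - 15*I) + 21082) = -41411*(39651 + 15*I)/1572202026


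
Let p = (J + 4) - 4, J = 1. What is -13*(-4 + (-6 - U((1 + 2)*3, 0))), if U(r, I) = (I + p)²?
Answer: 143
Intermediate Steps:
p = 1 (p = (1 + 4) - 4 = 5 - 4 = 1)
U(r, I) = (1 + I)² (U(r, I) = (I + 1)² = (1 + I)²)
-13*(-4 + (-6 - U((1 + 2)*3, 0))) = -13*(-4 + (-6 - (1 + 0)²)) = -13*(-4 + (-6 - 1*1²)) = -13*(-4 + (-6 - 1*1)) = -13*(-4 + (-6 - 1)) = -13*(-4 - 7) = -13*(-11) = 143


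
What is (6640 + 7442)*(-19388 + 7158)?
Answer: -172222860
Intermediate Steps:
(6640 + 7442)*(-19388 + 7158) = 14082*(-12230) = -172222860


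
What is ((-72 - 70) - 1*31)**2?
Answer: 29929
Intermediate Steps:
((-72 - 70) - 1*31)**2 = (-142 - 31)**2 = (-173)**2 = 29929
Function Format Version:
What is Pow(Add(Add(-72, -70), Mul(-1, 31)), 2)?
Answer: 29929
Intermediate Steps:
Pow(Add(Add(-72, -70), Mul(-1, 31)), 2) = Pow(Add(-142, -31), 2) = Pow(-173, 2) = 29929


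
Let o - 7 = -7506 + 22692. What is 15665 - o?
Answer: 472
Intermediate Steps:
o = 15193 (o = 7 + (-7506 + 22692) = 7 + 15186 = 15193)
15665 - o = 15665 - 1*15193 = 15665 - 15193 = 472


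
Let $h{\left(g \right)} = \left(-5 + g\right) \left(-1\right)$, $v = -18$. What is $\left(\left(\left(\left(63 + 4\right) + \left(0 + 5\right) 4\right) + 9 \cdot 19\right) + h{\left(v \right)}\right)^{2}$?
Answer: $78961$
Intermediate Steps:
$h{\left(g \right)} = 5 - g$
$\left(\left(\left(\left(63 + 4\right) + \left(0 + 5\right) 4\right) + 9 \cdot 19\right) + h{\left(v \right)}\right)^{2} = \left(\left(\left(\left(63 + 4\right) + \left(0 + 5\right) 4\right) + 9 \cdot 19\right) + \left(5 - -18\right)\right)^{2} = \left(\left(\left(67 + 5 \cdot 4\right) + 171\right) + \left(5 + 18\right)\right)^{2} = \left(\left(\left(67 + 20\right) + 171\right) + 23\right)^{2} = \left(\left(87 + 171\right) + 23\right)^{2} = \left(258 + 23\right)^{2} = 281^{2} = 78961$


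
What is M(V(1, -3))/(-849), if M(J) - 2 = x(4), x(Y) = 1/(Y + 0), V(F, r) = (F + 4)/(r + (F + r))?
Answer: -3/1132 ≈ -0.0026502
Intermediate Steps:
V(F, r) = (4 + F)/(F + 2*r)
x(Y) = 1/Y
M(J) = 9/4 (M(J) = 2 + 1/4 = 2 + ¼ = 9/4)
M(V(1, -3))/(-849) = (9/4)/(-849) = (9/4)*(-1/849) = -3/1132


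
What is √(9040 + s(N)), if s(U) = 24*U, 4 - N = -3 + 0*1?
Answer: 2*√2302 ≈ 95.958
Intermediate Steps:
N = 7 (N = 4 - (-3 + 0*1) = 4 - (-3 + 0) = 4 - 1*(-3) = 4 + 3 = 7)
√(9040 + s(N)) = √(9040 + 24*7) = √(9040 + 168) = √9208 = 2*√2302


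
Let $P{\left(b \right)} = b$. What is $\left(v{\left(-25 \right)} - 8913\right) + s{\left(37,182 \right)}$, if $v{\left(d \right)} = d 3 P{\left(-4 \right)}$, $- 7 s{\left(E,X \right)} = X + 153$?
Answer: $- \frac{60626}{7} \approx -8660.9$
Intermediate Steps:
$s{\left(E,X \right)} = - \frac{153}{7} - \frac{X}{7}$ ($s{\left(E,X \right)} = - \frac{X + 153}{7} = - \frac{153 + X}{7} = - \frac{153}{7} - \frac{X}{7}$)
$v{\left(d \right)} = - 12 d$ ($v{\left(d \right)} = d 3 \left(-4\right) = 3 d \left(-4\right) = - 12 d$)
$\left(v{\left(-25 \right)} - 8913\right) + s{\left(37,182 \right)} = \left(\left(-12\right) \left(-25\right) - 8913\right) - \frac{335}{7} = \left(300 - 8913\right) - \frac{335}{7} = -8613 - \frac{335}{7} = - \frac{60626}{7}$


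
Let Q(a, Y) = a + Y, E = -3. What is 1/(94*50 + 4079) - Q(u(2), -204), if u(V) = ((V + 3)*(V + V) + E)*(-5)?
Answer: 2537132/8779 ≈ 289.00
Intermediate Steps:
u(V) = 15 - 10*V*(3 + V) (u(V) = ((V + 3)*(V + V) - 3)*(-5) = ((3 + V)*(2*V) - 3)*(-5) = (2*V*(3 + V) - 3)*(-5) = (-3 + 2*V*(3 + V))*(-5) = 15 - 10*V*(3 + V))
Q(a, Y) = Y + a
1/(94*50 + 4079) - Q(u(2), -204) = 1/(94*50 + 4079) - (-204 + (15 - 30*2 - 10*2**2)) = 1/(4700 + 4079) - (-204 + (15 - 60 - 10*4)) = 1/8779 - (-204 + (15 - 60 - 40)) = 1/8779 - (-204 - 85) = 1/8779 - 1*(-289) = 1/8779 + 289 = 2537132/8779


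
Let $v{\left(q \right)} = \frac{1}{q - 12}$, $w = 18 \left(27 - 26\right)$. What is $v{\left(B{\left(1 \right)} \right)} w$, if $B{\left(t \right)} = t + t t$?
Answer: $- \frac{9}{5} \approx -1.8$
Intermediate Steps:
$B{\left(t \right)} = t + t^{2}$
$w = 18$ ($w = 18 \cdot 1 = 18$)
$v{\left(q \right)} = \frac{1}{-12 + q}$
$v{\left(B{\left(1 \right)} \right)} w = \frac{1}{-12 + 1 \left(1 + 1\right)} 18 = \frac{1}{-12 + 1 \cdot 2} \cdot 18 = \frac{1}{-12 + 2} \cdot 18 = \frac{1}{-10} \cdot 18 = \left(- \frac{1}{10}\right) 18 = - \frac{9}{5}$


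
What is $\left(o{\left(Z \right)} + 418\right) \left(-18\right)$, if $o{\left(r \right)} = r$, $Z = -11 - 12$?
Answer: $-7110$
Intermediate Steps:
$Z = -23$ ($Z = -11 - 12 = -23$)
$\left(o{\left(Z \right)} + 418\right) \left(-18\right) = \left(-23 + 418\right) \left(-18\right) = 395 \left(-18\right) = -7110$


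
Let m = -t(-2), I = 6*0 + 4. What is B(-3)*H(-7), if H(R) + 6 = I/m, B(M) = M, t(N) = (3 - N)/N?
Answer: 66/5 ≈ 13.200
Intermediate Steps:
t(N) = (3 - N)/N
I = 4 (I = 0 + 4 = 4)
m = 5/2 (m = -(3 - 1*(-2))/(-2) = -(-1)*(3 + 2)/2 = -(-1)*5/2 = -1*(-5/2) = 5/2 ≈ 2.5000)
H(R) = -22/5 (H(R) = -6 + 4/(5/2) = -6 + 4*(⅖) = -6 + 8/5 = -22/5)
B(-3)*H(-7) = -3*(-22/5) = 66/5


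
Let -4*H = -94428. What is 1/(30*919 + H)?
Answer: 1/51177 ≈ 1.9540e-5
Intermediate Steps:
H = 23607 (H = -¼*(-94428) = 23607)
1/(30*919 + H) = 1/(30*919 + 23607) = 1/(27570 + 23607) = 1/51177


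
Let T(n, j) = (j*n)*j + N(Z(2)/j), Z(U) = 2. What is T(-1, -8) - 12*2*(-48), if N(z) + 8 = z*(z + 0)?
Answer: 17281/16 ≈ 1080.1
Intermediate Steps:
N(z) = -8 + z² (N(z) = -8 + z*(z + 0) = -8 + z*z = -8 + z²)
T(n, j) = -8 + 4/j² + n*j² (T(n, j) = (j*n)*j + (-8 + (2/j)²) = n*j² + (-8 + 4/j²) = -8 + 4/j² + n*j²)
T(-1, -8) - 12*2*(-48) = (-8 + 4/(-8)² - 1*(-8)²) - 12*2*(-48) = (-8 + 4*(1/64) - 1*64) - 24*(-48) = (-8 + 1/16 - 64) + 1152 = -1151/16 + 1152 = 17281/16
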